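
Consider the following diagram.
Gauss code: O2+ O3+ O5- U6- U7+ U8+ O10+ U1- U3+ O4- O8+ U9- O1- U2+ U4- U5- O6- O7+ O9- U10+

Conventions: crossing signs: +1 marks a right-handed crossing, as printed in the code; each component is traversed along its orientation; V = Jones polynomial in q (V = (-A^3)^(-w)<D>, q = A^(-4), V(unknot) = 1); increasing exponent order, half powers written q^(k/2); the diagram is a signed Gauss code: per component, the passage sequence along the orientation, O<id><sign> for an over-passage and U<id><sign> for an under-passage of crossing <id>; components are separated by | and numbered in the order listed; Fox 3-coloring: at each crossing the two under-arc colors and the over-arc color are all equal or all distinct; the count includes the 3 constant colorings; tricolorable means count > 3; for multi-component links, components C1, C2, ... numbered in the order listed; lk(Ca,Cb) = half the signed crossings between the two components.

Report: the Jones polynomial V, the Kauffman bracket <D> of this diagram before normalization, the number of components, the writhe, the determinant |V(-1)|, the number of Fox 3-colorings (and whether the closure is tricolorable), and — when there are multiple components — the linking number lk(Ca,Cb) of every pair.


Jones polynomial: V(q) = -q^-3 + 2q^-2 - 2q^-1 + 3 - 2q + 2q^2 - q^3
<D> = -A^-12 + 2A^-8 - 2A^-4 + 3 - 2A^4 + 2A^8 - A^12; writhe 0
components 1, writhe 0 (10 crossings)
3-colorings: 3 of 3^10, det 13 — not tricolorable
note: palindromic: swapping q for 1/q fixes V


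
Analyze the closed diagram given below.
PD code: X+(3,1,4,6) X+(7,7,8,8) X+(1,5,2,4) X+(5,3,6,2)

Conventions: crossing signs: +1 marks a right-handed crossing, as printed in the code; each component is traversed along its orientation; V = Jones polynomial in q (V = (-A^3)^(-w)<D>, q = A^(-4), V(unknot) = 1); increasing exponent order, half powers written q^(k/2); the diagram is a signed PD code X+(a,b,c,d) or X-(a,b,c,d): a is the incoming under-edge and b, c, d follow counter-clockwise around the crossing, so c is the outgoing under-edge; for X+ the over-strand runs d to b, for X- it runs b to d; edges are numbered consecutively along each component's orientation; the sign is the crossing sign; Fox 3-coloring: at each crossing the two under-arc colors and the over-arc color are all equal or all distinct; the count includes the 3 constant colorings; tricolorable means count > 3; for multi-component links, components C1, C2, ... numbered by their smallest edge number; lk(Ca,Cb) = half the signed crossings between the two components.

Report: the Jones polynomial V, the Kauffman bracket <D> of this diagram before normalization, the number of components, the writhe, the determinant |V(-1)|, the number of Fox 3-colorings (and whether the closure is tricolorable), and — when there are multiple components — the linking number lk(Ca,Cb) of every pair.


Jones polynomial: V(q) = -q^(1/2) - q^(3/2) - q^(5/2) + q^(9/2)
<D> = A^-6 - A^2 - A^6 - A^10; writhe +4
components 2, writhe +4 (4 crossings)
linking number lk(C1,C2) = 0
3-colorings: 27 of 3^4, det 0 — tricolorable
note: every pair of the 2 components has lk = 0


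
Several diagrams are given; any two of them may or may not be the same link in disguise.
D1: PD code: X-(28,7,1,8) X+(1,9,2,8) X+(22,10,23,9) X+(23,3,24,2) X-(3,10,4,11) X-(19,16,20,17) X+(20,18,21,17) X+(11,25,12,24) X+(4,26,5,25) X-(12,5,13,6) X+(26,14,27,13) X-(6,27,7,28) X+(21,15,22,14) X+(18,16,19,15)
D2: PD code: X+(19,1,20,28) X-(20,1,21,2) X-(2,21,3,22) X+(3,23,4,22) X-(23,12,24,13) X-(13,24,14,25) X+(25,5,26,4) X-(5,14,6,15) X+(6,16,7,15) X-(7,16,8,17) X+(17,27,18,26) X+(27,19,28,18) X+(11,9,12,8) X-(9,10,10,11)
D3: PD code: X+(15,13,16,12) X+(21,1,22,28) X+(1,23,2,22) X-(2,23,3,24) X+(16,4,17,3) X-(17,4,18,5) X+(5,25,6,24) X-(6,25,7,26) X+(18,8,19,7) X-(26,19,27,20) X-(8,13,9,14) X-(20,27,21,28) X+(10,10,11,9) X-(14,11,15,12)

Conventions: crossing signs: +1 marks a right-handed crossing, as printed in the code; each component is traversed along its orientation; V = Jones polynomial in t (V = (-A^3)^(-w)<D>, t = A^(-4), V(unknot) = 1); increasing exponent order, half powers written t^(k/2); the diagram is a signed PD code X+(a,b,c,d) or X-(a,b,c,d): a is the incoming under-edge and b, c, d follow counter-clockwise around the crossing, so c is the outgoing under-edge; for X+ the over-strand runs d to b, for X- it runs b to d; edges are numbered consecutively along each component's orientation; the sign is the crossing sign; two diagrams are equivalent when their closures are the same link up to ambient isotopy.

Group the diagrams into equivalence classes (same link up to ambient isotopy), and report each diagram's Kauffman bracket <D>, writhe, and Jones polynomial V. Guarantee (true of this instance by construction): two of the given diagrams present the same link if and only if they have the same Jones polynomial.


equivalence classes: {D1} | {D2} | {D3}
D1 (bracket -A^-8 + A^-4 - 1 + 2A^4 - A^8 + 2A^12 - A^16; 14 crossings at w = +4): V = -t^-1 + 2 - t + 2t^2 - t^3 + t^4 - t^5
V(D2) = -t^-3 + 2t^-2 - 2t^-1 + 3 - 2t + 2t^2 - t^3  (w 0, c 14, <D> = -A^-12 + 2A^-8 - 2A^-4 + 3 - 2A^4 + 2A^8 - A^12)
V(D3) = 1  [14 crossings, <D> = 1, w = 0]
key observation: comparing 3 Jones polynomials yields 3 groups


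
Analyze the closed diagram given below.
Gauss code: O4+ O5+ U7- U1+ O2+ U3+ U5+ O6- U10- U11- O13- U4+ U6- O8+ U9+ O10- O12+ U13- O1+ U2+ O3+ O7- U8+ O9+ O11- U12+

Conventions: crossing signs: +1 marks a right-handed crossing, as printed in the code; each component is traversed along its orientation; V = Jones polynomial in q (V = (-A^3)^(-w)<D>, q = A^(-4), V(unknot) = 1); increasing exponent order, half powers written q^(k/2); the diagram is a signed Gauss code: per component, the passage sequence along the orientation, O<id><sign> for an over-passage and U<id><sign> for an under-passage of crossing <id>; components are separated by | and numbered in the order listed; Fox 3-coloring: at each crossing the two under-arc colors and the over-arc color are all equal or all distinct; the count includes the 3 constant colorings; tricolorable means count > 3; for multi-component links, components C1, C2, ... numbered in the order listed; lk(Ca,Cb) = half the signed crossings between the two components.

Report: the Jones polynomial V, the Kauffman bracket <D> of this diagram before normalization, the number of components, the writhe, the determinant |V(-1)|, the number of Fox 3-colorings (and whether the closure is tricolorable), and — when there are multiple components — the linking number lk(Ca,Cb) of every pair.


V = -1 + 3q - 3q^2 + 5q^3 - 5q^4 + 4q^5 - 3q^6 + 2q^7 - q^8
<D> = A^-23 - 2A^-19 + 3A^-15 - 4A^-11 + 5A^-7 - 5A^-3 + 3A - 3A^5 + A^9 (w = +3)
1 component over 13 crossings, w = +3
9 Fox colorings among 3^13, |V(-1)| = 27: tricolorable
why: w = +3 shifts under R1 moves; the (-A^3)^(-3) factor cancels that in V


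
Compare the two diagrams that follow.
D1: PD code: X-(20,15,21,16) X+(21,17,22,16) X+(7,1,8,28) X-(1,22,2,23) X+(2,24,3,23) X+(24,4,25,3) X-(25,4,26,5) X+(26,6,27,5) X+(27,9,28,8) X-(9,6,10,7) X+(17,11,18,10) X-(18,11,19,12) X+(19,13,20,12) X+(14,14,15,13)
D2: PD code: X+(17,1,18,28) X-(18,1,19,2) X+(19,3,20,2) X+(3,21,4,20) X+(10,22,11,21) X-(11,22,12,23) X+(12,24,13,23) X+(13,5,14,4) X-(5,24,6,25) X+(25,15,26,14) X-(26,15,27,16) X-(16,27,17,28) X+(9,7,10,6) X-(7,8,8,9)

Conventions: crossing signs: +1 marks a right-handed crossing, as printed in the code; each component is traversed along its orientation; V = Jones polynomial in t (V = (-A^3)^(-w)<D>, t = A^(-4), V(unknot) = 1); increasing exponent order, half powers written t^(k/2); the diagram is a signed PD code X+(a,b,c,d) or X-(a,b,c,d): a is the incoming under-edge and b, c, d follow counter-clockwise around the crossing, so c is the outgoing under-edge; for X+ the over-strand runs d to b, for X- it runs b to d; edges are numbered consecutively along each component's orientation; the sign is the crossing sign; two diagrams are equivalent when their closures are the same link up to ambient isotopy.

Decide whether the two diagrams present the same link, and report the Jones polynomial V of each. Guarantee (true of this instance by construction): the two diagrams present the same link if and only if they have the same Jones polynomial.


equivalent: yes
V(D1) = 1  (w +4, c 14, <D> = A^12)
V(D2) = 1  [14 crossings, <D> = A^6, w = +2]
key observation: all 2 diagrams share one V(t), hence one class


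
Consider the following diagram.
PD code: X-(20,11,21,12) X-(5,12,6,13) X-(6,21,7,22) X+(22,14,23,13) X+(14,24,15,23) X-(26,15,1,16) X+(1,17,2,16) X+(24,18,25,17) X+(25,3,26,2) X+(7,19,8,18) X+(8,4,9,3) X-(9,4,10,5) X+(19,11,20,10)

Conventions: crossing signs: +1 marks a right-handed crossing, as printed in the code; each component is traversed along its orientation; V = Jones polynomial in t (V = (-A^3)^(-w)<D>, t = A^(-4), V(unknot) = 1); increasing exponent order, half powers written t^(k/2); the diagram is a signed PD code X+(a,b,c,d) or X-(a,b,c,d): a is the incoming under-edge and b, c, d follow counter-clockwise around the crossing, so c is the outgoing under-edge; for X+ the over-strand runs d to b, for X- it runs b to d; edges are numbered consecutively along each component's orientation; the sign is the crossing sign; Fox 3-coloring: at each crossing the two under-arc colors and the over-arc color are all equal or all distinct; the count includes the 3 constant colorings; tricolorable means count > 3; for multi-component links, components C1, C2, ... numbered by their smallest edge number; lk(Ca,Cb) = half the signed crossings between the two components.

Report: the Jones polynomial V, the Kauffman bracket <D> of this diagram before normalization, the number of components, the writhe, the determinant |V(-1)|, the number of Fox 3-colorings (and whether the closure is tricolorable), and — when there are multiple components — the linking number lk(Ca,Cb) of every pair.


V = t + t^3 - t^4
<D> = A^-7 - A^-3 - A^5 (w = +3)
1 component over 13 crossings, w = +3
9 Fox colorings among 3^13, |V(-1)| = 3: tricolorable
why: det 3 = |V(-1)|; divisible by 3, so tricolorable


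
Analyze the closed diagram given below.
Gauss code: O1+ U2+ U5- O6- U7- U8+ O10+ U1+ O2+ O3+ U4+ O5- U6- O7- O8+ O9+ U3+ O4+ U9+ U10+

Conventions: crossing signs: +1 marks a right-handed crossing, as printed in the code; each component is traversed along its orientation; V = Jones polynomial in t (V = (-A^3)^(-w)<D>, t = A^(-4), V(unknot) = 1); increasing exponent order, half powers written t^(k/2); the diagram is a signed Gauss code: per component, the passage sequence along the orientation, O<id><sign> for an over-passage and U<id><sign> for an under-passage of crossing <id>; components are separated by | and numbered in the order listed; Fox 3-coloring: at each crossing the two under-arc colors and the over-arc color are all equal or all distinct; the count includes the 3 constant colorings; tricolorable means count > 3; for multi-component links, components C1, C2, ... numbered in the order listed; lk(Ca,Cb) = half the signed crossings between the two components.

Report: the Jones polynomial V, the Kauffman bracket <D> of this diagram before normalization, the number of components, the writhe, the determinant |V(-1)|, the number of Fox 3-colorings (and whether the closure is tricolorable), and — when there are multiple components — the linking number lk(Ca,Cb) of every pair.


V = 2t - 2t^2 + 3t^3 - 3t^4 + 2t^5 - 2t^6 + t^7
<D> = A^-16 - 2A^-12 + 2A^-8 - 3A^-4 + 3 - 2A^4 + 2A^8 (w = +4)
1 component over 10 crossings, w = +4
9 Fox colorings among 3^10, |V(-1)| = 15: tricolorable
why: the span of V is 6, forcing >= 6 crossings in any diagram


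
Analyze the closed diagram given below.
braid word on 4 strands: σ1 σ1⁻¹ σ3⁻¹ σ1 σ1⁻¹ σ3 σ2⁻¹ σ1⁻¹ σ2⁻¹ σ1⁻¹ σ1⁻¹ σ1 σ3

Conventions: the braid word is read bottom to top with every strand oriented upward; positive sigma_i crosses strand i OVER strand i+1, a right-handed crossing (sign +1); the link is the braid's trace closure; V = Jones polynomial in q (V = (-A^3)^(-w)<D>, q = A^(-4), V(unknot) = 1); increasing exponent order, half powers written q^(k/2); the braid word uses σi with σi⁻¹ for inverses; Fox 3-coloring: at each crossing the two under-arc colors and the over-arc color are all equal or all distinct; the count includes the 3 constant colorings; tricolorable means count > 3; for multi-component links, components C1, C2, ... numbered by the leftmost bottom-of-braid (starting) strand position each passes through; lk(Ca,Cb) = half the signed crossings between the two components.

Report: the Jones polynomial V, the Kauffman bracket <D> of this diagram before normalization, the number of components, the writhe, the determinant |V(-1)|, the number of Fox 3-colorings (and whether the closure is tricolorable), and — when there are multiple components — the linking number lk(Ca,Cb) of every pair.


Jones polynomial: V(q) = -q^-4 + q^-3 + q^-1
<D> = -A^-5 - A^3 + A^7; writhe -3
components 1, writhe -3 (13 crossings)
3-colorings: 9 of 3^13, det 3 — tricolorable
note: |V(-1)| = 3: so tricolorable, since 3 divides 3


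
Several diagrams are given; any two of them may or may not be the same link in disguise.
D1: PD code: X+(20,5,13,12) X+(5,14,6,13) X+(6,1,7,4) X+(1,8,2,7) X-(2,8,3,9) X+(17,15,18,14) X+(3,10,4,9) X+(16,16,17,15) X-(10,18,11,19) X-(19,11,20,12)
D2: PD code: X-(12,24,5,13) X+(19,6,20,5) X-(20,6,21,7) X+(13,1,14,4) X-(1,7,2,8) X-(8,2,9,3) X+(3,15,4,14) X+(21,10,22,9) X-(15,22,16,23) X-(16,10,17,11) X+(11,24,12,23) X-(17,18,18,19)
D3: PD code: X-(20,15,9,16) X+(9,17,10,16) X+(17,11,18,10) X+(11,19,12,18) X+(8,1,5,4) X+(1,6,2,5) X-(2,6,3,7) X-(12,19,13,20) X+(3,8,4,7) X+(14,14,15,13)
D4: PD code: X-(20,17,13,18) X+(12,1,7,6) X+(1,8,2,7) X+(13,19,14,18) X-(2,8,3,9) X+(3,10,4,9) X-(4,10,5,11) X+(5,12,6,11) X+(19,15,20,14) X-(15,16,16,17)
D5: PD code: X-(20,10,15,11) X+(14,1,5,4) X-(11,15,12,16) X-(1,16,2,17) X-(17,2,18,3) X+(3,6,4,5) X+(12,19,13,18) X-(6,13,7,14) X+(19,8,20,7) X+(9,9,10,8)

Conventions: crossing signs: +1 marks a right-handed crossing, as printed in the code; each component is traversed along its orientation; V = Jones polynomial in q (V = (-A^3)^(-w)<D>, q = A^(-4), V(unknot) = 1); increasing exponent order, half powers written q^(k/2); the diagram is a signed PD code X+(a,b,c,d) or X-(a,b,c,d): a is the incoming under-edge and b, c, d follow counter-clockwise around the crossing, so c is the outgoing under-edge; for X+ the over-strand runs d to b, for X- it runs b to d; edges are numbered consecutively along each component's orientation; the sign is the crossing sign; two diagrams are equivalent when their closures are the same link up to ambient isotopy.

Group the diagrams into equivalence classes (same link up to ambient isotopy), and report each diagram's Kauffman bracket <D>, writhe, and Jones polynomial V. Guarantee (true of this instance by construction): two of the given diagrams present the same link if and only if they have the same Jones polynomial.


equivalence classes: {D1, D3, D4} | {D2, D5}
D1 (bracket 1 + A^4 + A^8 + A^12; 10 crossings at w = +4): V = 1 + q + q^2 + q^3
D2 (bracket A^-14 + 2A^-6 + A^2; 12 crossings at w = -2): V = q^-2 + 2 + q^2
V(D3) = 1 + q + q^2 + q^3  (w +4, c 10, <D> = 1 + A^4 + A^8 + A^12)
V(D4) = 1 + q + q^2 + q^3  (w +2, c 10, <D> = A^-6 + A^-2 + A^2 + A^6)
V(D5) = q^-2 + 2 + q^2  (w 0, c 10, <D> = A^-8 + 2 + A^8)
key observation: 2 classes among 5 diagrams; unequal V(q) rules out equality


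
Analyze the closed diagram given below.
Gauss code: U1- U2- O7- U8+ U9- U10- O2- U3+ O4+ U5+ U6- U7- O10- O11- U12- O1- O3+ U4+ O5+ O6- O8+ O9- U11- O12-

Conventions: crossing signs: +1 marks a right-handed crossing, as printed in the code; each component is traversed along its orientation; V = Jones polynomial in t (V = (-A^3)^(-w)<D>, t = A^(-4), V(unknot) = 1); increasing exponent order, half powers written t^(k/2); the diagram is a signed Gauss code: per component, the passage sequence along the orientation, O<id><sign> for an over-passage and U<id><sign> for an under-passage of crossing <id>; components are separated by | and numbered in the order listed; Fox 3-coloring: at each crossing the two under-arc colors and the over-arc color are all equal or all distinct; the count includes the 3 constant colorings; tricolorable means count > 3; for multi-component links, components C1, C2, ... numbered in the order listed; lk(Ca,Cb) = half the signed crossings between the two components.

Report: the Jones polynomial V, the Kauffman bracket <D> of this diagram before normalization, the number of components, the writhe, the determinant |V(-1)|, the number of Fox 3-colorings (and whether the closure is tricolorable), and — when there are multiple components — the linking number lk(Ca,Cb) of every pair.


Jones polynomial: V(t) = t^-7 - 2t^-6 + 2t^-5 - 3t^-4 + 3t^-3 - 2t^-2 + 2t^-1
<D> = 2A^-8 - 2A^-4 + 3 - 3A^4 + 2A^8 - 2A^12 + A^16; writhe -4
components 1, writhe -4 (12 crossings)
3-colorings: 9 of 3^12, det 15 — tricolorable
note: w = -4 (over 12 crossings) is diagram-only; (-A^3)^(4) removes it from V


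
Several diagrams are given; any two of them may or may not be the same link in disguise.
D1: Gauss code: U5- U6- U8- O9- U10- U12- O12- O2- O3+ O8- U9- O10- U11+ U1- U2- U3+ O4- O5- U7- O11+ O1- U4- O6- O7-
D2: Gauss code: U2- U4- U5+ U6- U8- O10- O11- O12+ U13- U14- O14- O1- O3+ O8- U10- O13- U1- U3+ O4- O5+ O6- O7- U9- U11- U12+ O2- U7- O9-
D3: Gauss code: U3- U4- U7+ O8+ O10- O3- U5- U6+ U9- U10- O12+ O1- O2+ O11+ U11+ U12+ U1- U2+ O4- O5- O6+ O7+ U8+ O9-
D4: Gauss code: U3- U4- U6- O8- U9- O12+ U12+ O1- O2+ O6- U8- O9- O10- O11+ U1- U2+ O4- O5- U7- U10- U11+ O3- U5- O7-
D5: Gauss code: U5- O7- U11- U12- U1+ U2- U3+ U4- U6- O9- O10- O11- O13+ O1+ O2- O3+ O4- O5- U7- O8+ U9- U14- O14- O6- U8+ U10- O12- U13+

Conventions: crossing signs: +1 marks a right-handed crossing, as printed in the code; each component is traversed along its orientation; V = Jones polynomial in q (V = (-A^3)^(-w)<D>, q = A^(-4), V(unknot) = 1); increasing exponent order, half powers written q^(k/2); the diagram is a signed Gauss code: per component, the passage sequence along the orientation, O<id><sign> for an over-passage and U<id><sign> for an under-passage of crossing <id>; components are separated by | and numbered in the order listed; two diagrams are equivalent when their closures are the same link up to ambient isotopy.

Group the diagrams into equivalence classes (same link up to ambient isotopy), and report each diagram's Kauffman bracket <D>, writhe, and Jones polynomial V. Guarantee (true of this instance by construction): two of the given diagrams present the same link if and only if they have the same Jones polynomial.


equivalence classes: {D1, D2, D4} | {D3} | {D5}
D1 (bracket A^-16 + 2A^-8 - 2A^-4 + 1 - 2A^4 + A^8; 12 crossings at w = -8): V = q^-8 - 2q^-7 + q^-6 - 2q^-5 + 2q^-4 + q^-2
D2 (bracket A^-16 + 2A^-8 - 2A^-4 + 1 - 2A^4 + A^8; 14 crossings at w = -8): V = q^-8 - 2q^-7 + q^-6 - 2q^-5 + 2q^-4 + q^-2
V(D3) = 1  (w 0, c 12, <D> = 1)
V(D4) = q^-8 - 2q^-7 + q^-6 - 2q^-5 + 2q^-4 + q^-2  [12 crossings, <D> = A^-10 + 2A^-2 - 2A^2 + A^6 - 2A^10 + A^14, w = -6]
D5 (bracket A^-14 - A^-10 + 2A^-6 - A^-2 + A^2 - A^6; 14 crossings at w = -6): V = -q^-6 + q^-5 - q^-4 + 2q^-3 - q^-2 + q^-1
key observation: comparing 5 Jones polynomials yields 3 groups


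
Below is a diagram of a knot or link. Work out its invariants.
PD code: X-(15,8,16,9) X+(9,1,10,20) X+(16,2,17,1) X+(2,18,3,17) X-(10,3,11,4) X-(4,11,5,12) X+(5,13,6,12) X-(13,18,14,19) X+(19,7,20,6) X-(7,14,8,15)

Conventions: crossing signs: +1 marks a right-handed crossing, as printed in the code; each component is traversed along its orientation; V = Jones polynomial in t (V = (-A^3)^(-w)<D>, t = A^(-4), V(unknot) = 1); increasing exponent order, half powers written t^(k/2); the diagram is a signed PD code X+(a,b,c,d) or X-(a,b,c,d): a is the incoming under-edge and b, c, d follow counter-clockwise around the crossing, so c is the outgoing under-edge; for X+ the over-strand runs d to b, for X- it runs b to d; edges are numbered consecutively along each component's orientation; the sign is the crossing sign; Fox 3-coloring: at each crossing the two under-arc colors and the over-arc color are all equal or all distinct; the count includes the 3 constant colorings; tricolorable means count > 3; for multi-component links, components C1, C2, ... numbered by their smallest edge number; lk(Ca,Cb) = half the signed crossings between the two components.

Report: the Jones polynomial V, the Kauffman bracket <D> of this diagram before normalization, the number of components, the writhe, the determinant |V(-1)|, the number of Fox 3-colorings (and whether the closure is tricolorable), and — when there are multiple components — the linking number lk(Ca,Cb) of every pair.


Jones polynomial: V(t) = -t^-3 + t^-2 - t^-1 + 3 - t + t^2 - t^3
<D> = -A^-12 + A^-8 - A^-4 + 3 - A^4 + A^8 - A^12; writhe 0
components 1, writhe 0 (10 crossings)
3-colorings: 27 of 3^10, det 9 — tricolorable
note: w = 0 shifts under R1 moves; the (-A^3)^(0) factor cancels that in V


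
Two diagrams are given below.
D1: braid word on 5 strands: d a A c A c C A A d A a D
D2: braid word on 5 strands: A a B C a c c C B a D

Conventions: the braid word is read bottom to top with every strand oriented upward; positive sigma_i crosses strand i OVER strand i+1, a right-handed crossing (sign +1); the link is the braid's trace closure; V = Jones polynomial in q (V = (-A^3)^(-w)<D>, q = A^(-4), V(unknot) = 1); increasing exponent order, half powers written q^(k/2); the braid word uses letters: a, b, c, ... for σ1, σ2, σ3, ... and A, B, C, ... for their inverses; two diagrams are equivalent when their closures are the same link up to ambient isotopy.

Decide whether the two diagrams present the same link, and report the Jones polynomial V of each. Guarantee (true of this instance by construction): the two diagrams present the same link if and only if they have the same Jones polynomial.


equivalent: no
V(D1) = q^(-9/2) - q^(-5/2) - q^(-3/2) - q^(-1/2)  (w -1, c 13, <D> = A^-1 + A^3 + A^7 - A^15)
D2 (bracket A^-13 + A^7; 11 crossings at w = -1): V = -q^(-5/2) - q^(5/2)
why: 2 values of V(q) split the 2 diagrams


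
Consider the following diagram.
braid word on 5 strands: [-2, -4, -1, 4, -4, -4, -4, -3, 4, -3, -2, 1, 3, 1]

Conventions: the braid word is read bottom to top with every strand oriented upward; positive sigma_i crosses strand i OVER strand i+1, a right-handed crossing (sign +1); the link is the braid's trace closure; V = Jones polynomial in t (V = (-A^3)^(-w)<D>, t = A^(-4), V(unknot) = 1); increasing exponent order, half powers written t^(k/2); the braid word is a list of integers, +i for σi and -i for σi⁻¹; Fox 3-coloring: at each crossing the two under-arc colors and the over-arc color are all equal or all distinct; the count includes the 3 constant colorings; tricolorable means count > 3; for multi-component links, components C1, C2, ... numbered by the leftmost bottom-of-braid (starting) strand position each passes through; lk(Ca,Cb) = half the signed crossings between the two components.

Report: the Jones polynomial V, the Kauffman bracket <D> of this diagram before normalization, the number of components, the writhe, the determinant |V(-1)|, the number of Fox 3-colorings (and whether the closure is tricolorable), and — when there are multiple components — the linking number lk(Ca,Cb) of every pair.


V(t) = -t^-6 + t^-5 - t^-4 + 2t^-3 - t^-2 + t^-1
bracket: A^-8 - A^-4 + 2 - A^4 + A^8 - A^12, w = -4
1 component, writhe -4, over 14 crossings
det 7, colorings 3 of 3^14 — not tricolorable
observation: w = -4 (over 14 crossings) is diagram-only; (-A^3)^(4) removes it from V


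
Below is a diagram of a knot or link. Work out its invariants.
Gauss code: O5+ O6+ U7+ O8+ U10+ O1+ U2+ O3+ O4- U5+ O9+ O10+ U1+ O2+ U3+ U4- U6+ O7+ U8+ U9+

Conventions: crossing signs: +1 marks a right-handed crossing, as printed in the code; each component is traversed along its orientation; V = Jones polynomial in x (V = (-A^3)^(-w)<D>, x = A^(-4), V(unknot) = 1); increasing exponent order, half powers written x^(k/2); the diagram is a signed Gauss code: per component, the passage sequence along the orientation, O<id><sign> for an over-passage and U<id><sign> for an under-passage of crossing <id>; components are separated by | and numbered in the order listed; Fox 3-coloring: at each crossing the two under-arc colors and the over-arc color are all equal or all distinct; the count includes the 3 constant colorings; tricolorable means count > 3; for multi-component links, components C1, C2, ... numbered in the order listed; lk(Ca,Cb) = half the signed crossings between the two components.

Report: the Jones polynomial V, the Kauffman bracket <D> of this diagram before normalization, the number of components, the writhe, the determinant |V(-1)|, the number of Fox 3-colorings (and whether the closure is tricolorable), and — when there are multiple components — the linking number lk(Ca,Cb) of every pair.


Jones polynomial: V(x) = x^3 + x^5 - x^8
<D> = -A^-8 + A^4 + A^12; writhe +8
components 1, writhe +8 (10 crossings)
3-colorings: 9 of 3^10, det 3 — tricolorable
note: |V(-1)| = 3: so tricolorable, since 3 divides 3


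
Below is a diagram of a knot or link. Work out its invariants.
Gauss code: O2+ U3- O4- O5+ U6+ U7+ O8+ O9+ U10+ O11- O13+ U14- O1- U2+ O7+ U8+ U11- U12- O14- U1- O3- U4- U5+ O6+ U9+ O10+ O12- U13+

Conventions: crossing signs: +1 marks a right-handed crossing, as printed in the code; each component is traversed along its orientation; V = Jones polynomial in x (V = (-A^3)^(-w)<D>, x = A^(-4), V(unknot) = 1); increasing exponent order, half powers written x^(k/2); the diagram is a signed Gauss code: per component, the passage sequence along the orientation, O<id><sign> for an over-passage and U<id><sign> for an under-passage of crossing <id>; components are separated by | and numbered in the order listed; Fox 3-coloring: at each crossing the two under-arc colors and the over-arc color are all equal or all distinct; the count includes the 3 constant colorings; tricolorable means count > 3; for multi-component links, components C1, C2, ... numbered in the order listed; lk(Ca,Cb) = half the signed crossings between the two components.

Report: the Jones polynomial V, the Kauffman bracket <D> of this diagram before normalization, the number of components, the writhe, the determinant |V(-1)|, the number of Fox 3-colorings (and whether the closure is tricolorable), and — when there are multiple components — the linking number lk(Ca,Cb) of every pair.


V(x) = -x^-2 + 2x^-1 - 3 + 5x - 4x^2 + 5x^3 - 4x^4 + 2x^5 - x^6
bracket: -A^-18 + 2A^-14 - 4A^-10 + 5A^-6 - 4A^-2 + 5A^2 - 3A^6 + 2A^10 - A^14, w = +2
1 component, writhe +2, over 14 crossings
det 27, colorings 9 of 3^14 — tricolorable
observation: V spans 8 powers of x: at least 8 crossings in any diagram


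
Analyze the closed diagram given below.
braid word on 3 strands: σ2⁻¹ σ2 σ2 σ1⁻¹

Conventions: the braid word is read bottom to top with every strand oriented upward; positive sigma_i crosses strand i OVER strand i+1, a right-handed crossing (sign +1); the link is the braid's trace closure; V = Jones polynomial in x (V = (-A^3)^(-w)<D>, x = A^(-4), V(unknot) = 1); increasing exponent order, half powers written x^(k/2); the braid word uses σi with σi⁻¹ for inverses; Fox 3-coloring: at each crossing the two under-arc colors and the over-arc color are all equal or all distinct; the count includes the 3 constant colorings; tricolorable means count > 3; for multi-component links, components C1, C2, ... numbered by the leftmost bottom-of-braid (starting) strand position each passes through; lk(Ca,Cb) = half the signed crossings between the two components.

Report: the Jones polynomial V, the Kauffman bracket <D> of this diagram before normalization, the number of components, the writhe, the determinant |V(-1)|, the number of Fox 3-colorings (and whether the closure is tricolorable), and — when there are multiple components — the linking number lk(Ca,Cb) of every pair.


V(x) = 1
bracket: 1, w = 0
1 component, writhe 0, over 4 crossings
det 1, colorings 3 of 3^4 — not tricolorable
observation: w = 0 (over 4 crossings) is diagram-only; (-A^3)^(0) removes it from V


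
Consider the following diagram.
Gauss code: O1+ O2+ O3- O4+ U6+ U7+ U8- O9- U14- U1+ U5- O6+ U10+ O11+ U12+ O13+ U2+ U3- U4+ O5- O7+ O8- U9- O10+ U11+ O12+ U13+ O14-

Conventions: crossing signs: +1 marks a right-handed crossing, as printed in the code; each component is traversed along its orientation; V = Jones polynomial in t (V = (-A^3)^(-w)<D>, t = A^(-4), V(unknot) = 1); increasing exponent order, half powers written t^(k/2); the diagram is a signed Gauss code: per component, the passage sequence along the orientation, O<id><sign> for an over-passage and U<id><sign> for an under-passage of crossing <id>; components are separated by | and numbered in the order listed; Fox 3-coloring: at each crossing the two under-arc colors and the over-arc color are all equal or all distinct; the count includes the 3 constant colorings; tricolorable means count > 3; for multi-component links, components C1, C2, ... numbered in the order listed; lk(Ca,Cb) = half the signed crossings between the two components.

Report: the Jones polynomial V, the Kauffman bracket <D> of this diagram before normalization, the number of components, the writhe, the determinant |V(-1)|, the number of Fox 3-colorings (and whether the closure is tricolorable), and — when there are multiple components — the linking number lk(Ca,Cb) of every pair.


Jones polynomial: V(t) = 1 - t + 2t^2 - 2t^3 + 3t^4 - 3t^5 + 2t^6 - 2t^7 + t^8
<D> = A^-20 - 2A^-16 + 2A^-12 - 3A^-8 + 3A^-4 - 2 + 2A^4 - A^8 + A^12; writhe +4
components 1, writhe +4 (14 crossings)
3-colorings: 3 of 3^14, det 17 — not tricolorable
note: V spans 8 powers of t: at least 8 crossings in any diagram


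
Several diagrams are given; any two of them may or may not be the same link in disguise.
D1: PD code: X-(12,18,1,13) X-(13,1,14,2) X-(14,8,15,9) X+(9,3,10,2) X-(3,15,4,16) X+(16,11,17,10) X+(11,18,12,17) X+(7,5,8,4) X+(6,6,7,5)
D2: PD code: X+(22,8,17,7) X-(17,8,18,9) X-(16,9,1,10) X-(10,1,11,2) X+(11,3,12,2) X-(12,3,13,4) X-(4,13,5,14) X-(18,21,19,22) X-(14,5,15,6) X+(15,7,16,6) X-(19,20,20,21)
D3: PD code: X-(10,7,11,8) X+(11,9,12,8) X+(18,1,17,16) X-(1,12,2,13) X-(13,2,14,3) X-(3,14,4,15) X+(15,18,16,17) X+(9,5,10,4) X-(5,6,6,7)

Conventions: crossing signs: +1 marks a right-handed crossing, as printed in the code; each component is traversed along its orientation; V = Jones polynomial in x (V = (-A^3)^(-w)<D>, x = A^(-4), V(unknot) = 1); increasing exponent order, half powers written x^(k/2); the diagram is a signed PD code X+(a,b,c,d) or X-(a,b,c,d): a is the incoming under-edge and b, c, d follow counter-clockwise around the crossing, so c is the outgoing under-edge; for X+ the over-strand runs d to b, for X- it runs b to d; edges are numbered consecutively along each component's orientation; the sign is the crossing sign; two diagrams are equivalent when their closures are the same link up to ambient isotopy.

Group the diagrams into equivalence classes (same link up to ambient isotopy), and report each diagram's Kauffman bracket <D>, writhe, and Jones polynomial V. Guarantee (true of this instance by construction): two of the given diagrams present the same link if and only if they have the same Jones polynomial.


grouping into links: {D1} | {D2} | {D3}
V(D1) = -x^(-5/2) - x^(-1/2)  (w +1, c 9, <D> = A^5 + A^13)
D2 (bracket A^-13 + A^-9 + A^-5 - A^3; 11 crossings at w = -5): V = x^(-9/2) - x^(-5/2) - x^(-3/2) - x^(-1/2)
D3 (bracket A^-9 + 2A^-1 - A^3 + A^7 - A^11; 9 crossings at w = -1): V = x^(-7/2) - x^(-5/2) + x^(-3/2) - 2x^(-1/2) - x^(3/2)
why: comparing 3 Jones polynomials yields 3 groups


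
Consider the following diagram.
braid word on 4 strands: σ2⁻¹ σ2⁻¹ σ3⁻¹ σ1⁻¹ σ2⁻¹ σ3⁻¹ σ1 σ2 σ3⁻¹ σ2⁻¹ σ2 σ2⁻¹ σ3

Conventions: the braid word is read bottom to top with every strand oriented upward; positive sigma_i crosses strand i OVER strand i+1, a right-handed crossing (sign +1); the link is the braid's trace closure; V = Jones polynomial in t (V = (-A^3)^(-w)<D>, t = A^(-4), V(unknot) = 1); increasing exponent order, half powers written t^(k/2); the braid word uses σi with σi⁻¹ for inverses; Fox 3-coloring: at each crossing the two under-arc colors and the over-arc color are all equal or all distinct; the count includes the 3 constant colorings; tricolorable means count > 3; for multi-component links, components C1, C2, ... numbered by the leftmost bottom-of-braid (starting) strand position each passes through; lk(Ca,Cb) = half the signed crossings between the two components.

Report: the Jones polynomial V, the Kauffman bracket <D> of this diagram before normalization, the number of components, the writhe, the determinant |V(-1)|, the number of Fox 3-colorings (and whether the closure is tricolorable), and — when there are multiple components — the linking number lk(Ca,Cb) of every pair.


Jones polynomial: V(t) = t^-7 - 2t^-6 + 2t^-5 - 3t^-4 + 3t^-3 - 2t^-2 + 2t^-1
<D> = -2A^-11 + 2A^-7 - 3A^-3 + 3A - 2A^5 + 2A^9 - A^13; writhe -5
components 1, writhe -5 (13 crossings)
3-colorings: 9 of 3^13, det 15 — tricolorable
note: the span of V is 6, forcing >= 6 crossings in any diagram


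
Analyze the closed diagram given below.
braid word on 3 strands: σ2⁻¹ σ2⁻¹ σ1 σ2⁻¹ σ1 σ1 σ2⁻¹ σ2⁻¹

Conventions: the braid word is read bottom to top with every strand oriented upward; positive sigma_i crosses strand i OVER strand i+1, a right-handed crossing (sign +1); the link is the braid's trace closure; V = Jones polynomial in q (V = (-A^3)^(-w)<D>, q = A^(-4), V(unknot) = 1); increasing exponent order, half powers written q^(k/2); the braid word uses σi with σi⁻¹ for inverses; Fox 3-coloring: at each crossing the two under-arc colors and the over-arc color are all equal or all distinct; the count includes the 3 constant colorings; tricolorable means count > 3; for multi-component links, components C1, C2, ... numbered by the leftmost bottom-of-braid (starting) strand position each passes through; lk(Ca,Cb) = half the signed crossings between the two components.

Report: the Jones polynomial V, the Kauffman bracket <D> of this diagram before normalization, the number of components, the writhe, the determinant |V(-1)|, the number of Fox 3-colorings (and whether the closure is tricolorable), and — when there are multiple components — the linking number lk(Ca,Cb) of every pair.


Jones polynomial: V(q) = -q^-6 + 2q^-5 - 3q^-4 + 4q^-3 - 4q^-2 + 4q^-1 - 2 + 2q - q^2
<D> = -A^-14 + 2A^-10 - 2A^-6 + 4A^-2 - 4A^2 + 4A^6 - 3A^10 + 2A^14 - A^18; writhe -2
components 1, writhe -2 (8 crossings)
3-colorings: 3 of 3^8, det 23 — not tricolorable
note: w = -2 (over 8 crossings) is diagram-only; (-A^3)^(2) removes it from V


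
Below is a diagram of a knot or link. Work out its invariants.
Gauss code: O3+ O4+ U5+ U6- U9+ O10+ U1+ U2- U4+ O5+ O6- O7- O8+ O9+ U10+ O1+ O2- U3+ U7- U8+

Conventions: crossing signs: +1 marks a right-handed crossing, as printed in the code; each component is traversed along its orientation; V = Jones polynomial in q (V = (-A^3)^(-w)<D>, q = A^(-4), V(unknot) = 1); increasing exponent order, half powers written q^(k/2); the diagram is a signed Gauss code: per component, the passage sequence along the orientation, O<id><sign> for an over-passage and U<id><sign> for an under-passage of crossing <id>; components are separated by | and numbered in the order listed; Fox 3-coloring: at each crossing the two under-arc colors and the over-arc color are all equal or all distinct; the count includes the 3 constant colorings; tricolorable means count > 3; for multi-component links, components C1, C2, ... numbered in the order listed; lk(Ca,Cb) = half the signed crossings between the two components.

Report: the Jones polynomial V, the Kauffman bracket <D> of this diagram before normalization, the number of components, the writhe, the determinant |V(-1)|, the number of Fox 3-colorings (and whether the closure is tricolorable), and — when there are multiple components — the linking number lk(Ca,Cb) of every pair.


V(q) = q + q^3 - q^4
bracket: -A^-4 + 1 + A^8, w = +4
1 component, writhe +4, over 10 crossings
det 3, colorings 9 of 3^10 — tricolorable
observation: |V(-1)| = 3: so tricolorable, since 3 divides 3


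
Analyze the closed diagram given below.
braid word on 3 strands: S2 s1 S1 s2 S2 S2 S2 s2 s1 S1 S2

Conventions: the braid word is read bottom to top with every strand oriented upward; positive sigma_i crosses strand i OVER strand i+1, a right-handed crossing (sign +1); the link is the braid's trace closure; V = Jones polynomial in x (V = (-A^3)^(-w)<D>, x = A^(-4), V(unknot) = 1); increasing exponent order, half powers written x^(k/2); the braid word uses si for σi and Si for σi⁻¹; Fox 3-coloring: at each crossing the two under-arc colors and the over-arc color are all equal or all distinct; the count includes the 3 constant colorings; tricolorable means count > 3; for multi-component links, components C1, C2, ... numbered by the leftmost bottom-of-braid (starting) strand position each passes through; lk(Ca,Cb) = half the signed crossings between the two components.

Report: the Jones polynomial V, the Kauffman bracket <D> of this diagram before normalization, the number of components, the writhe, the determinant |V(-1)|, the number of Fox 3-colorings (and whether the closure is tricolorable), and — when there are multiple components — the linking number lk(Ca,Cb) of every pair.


Jones polynomial: V(x) = x^(-9/2) - x^(-5/2) - x^(-3/2) - x^(-1/2)
<D> = A^-7 + A^-3 + A - A^9; writhe -3
components 2, writhe -3 (11 crossings)
linking number lk(C1,C2) = 0
3-colorings: 27 of 3^12, det 0 — tricolorable
note: span 4 respects span(V) <= c + mu - 1 = 12 for this 2-component diagram


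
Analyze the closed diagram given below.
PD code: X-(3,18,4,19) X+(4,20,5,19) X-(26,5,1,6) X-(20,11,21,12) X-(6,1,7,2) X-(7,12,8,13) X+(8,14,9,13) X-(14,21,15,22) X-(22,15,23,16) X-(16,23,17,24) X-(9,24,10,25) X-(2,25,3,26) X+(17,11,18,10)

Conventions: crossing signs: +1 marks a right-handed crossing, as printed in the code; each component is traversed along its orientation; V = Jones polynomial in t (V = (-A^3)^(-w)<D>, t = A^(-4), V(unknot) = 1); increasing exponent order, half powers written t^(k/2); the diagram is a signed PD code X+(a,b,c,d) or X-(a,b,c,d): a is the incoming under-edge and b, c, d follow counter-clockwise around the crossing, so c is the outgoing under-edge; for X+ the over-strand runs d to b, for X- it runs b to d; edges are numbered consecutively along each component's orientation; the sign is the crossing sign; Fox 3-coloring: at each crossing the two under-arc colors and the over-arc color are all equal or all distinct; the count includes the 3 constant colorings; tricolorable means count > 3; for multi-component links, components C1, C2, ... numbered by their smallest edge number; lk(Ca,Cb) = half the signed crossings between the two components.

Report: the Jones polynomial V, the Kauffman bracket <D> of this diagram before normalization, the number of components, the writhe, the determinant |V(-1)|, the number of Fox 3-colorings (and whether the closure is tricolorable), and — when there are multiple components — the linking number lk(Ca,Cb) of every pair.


V = t^-8 - 2t^-7 + t^-6 - 2t^-5 + 2t^-4 + t^-2
<D> = -A^-13 - 2A^-5 + 2A^-1 - A^3 + 2A^7 - A^11 (w = -7)
1 component over 13 crossings, w = -7
27 Fox colorings among 3^13, |V(-1)| = 9: tricolorable
why: the span of V is 6, forcing >= 6 crossings in any diagram


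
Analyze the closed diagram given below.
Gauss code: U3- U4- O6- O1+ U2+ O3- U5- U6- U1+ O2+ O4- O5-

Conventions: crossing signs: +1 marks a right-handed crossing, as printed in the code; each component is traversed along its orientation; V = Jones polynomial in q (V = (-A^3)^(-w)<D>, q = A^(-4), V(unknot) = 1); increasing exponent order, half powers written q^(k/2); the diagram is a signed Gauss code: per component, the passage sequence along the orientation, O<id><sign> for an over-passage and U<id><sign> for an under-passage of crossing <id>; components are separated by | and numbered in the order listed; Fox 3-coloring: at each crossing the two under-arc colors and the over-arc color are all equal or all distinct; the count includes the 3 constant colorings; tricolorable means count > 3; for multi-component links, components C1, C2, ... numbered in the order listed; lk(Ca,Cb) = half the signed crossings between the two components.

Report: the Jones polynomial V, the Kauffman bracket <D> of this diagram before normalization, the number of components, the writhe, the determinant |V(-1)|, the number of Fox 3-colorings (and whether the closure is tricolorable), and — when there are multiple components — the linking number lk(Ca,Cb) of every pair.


V(q) = 1
bracket: A^-6, w = -2
1 component, writhe -2, over 6 crossings
det 1, colorings 3 of 3^6 — not tricolorable
observation: w = -2 shifts under R1 moves; the (-A^3)^(2) factor cancels that in V
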